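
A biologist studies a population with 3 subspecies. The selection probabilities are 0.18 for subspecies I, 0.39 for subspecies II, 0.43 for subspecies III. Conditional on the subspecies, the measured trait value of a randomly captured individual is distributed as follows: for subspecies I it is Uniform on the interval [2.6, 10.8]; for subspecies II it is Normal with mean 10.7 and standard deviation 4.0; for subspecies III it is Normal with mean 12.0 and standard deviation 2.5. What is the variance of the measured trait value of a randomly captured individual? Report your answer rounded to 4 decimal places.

13.5169

Per component, I: μ=6.7, E[X²]=50.4933; II: μ=10.7, E[X²]=130.49; III: μ=12, E[X²]=150.25.
E[X] = 0.18·6.7 + 0.39·10.7 + 0.43·12 = 10.539.
E[X²] = 0.18·50.4933 + 0.39·130.49 + 0.43·150.25 = 124.587.
Var(X) = E[X²] − (E[X])² = 124.587 − 111.071 = 13.5169.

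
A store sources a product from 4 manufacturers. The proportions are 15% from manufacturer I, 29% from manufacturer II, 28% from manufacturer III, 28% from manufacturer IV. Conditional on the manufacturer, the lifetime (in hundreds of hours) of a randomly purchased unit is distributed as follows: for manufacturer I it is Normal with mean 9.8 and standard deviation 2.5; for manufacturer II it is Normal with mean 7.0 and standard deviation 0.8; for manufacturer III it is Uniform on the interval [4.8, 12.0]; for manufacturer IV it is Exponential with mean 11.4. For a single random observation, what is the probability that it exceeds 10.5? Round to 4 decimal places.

Conditional on each manufacturer, P(X > 10.5): I: 0.389739; II: 6.07162e-06; III: 0.208333; IV: 0.3981.
By total probability, P(X > 10.5) = 0.15·0.389739 + 0.29·6.07162e-06 + 0.28·0.208333 + 0.28·0.3981 = 0.228264.

0.2283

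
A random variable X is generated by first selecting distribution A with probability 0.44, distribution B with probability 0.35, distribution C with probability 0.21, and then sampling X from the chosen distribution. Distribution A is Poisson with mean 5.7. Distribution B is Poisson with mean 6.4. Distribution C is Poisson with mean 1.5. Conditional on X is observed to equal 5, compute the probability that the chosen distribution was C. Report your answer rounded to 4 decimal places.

0.0230

Likelihoods P(X=5 | ·): A: 0.16777; B: 0.148674; C: 0.01412.
Posterior ∝ prior × likelihood. Numerator for C: 0.21·0.01412 = 0.00296519.
Normalizing constant: 0.44·0.16777 + 0.35·0.148674 + 0.21·0.01412 = 0.12882.
P(C | observation) = 0.00296519 / 0.12882 = 0.0230181.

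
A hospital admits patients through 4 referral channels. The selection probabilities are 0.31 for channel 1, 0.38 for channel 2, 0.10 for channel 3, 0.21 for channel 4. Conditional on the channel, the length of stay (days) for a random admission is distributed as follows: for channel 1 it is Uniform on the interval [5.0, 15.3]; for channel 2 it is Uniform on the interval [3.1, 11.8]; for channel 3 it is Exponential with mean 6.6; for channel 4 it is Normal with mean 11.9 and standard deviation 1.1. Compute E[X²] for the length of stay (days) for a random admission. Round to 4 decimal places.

96.8696

For each component E[X²] = Var + (mean)², giving 1: 111.863; 2: 61.81; 3: 87.12; 4: 142.82.
Overall E[X²] = 0.31·111.863 + 0.38·61.81 + 0.1·87.12 + 0.21·142.82 = 96.8696.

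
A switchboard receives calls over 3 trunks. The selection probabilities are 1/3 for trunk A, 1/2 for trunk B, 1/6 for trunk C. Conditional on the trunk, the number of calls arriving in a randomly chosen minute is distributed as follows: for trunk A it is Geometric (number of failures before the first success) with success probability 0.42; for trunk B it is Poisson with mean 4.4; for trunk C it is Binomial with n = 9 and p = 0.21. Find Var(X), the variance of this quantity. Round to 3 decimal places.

5.603

Per component, A: μ=1.38095, E[X²]=5.19501; B: μ=4.4, E[X²]=23.76; C: μ=1.89, E[X²]=5.0652.
E[X] = 0.333333·1.38095 + 0.5·4.4 + 0.166667·1.89 = 2.97532.
E[X²] = 0.333333·5.19501 + 0.5·23.76 + 0.166667·5.0652 = 14.4559.
Var(X) = E[X²] − (E[X])² = 14.4559 − 8.85251 = 5.60336.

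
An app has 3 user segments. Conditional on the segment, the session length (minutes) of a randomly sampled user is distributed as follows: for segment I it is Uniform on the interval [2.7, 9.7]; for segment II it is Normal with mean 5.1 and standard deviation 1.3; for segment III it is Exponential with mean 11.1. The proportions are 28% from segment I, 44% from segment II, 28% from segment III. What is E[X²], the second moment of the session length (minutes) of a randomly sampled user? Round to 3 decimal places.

For each component E[X²] = Var + (mean)², giving I: 42.5233; II: 27.7; III: 246.42.
Overall E[X²] = 0.28·42.5233 + 0.44·27.7 + 0.28·246.42 = 93.0921.

93.092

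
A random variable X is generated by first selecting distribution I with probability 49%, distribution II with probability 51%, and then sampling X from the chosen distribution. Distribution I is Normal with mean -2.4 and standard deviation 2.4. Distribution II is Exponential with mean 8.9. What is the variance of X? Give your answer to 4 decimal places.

75.1292

Per component, I: μ=-2.4, E[X²]=11.52; II: μ=8.9, E[X²]=158.42.
E[X] = 0.49·-2.4 + 0.51·8.9 = 3.363.
E[X²] = 0.49·11.52 + 0.51·158.42 = 86.439.
Var(X) = E[X²] − (E[X])² = 86.439 − 11.3098 = 75.1292.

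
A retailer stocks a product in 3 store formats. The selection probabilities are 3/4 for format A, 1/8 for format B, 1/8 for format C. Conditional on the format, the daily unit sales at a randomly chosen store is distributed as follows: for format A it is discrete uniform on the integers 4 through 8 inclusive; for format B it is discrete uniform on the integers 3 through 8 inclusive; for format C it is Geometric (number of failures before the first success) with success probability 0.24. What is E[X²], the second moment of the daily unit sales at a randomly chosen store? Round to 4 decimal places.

35.5486

For each component E[X²] = Var + (mean)², giving A: 38; B: 33.1667; C: 23.2222.
Overall E[X²] = 0.75·38 + 0.125·33.1667 + 0.125·23.2222 = 35.5486.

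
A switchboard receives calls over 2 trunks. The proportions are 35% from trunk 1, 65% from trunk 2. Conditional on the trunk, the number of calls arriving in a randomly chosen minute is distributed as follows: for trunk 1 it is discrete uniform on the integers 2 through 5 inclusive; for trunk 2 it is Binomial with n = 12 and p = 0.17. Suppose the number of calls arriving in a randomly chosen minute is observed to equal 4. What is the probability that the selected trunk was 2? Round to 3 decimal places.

0.409

Likelihoods P(X=4 | ·): 1: 0.25; 2: 0.0931163.
Posterior ∝ prior × likelihood. Numerator for 2: 0.65·0.0931163 = 0.0605256.
Normalizing constant: 0.35·0.25 + 0.65·0.0931163 = 0.148026.
P(2 | observation) = 0.0605256 / 0.148026 = 0.408886.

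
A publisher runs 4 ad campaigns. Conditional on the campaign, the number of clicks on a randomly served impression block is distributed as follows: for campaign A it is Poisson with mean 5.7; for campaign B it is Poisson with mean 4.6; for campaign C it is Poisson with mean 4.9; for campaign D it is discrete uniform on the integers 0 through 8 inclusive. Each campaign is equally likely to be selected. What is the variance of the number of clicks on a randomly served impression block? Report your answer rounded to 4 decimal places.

5.8417

Per component, A: μ=5.7, E[X²]=38.19; B: μ=4.6, E[X²]=25.76; C: μ=4.9, E[X²]=28.91; D: μ=4, E[X²]=22.6667.
E[X] = 0.25·5.7 + 0.25·4.6 + 0.25·4.9 + 0.25·4 = 4.8.
E[X²] = 0.25·38.19 + 0.25·25.76 + 0.25·28.91 + 0.25·22.6667 = 28.8817.
Var(X) = E[X²] − (E[X])² = 28.8817 − 23.04 = 5.84167.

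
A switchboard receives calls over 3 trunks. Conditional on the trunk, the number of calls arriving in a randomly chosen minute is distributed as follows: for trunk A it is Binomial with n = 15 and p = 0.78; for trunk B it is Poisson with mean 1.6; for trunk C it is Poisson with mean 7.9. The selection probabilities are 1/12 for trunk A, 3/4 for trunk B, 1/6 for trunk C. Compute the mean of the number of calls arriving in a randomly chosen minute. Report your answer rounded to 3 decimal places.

3.492

Component means — A: 11.7; B: 1.6; C: 7.9.
E[X] = 0.0833333·11.7 + 0.75·1.6 + 0.166667·7.9 = 3.49167.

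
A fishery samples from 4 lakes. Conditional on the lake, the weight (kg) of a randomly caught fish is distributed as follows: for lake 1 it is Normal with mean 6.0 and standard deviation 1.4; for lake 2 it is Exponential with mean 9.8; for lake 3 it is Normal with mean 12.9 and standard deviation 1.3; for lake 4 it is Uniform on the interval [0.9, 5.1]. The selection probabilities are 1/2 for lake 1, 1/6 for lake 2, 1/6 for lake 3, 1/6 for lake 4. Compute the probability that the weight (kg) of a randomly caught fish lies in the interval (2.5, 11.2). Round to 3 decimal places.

0.692

Conditional on each lake, P(2.5 < X < 11.2): 1: 0.993688; 2: 0.455931; 3: 0.0954888; 4: 0.619048.
By total probability, P(2.5 < X < 11.2) = 0.5·0.993688 + 0.166667·0.455931 + 0.166667·0.0954888 + 0.166667·0.619048 = 0.691922.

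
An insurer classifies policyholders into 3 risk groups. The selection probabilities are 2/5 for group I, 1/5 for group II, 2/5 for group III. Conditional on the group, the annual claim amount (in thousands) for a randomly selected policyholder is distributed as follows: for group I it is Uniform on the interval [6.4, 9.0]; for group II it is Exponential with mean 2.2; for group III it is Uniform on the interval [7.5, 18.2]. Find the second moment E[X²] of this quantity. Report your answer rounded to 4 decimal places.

95.7427

For each component E[X²] = Var + (mean)², giving I: 59.8533; II: 9.68; III: 174.663.
Overall E[X²] = 0.4·59.8533 + 0.2·9.68 + 0.4·174.663 = 95.7427.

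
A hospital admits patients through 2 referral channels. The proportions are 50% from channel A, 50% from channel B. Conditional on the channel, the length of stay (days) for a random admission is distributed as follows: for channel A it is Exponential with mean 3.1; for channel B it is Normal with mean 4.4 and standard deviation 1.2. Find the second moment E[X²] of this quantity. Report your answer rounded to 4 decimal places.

20.0100

For each component E[X²] = Var + (mean)², giving A: 19.22; B: 20.8.
Overall E[X²] = 0.5·19.22 + 0.5·20.8 = 20.01.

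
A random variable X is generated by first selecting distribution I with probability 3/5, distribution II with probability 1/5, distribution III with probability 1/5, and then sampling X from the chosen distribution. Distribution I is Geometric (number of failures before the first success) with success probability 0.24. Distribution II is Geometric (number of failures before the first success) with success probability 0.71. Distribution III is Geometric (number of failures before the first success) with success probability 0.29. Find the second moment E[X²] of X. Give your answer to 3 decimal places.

16.969

For each component E[X²] = Var + (mean)², giving I: 23.2222; II: 0.742115; III: 14.4364.
Overall E[X²] = 0.6·23.2222 + 0.2·0.742115 + 0.2·14.4364 = 16.969.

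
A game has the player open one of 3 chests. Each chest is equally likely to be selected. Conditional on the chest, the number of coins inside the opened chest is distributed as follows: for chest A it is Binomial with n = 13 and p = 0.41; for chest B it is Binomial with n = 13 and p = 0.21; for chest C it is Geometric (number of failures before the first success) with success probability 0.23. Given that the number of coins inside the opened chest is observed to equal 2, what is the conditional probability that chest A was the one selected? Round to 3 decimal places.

Likelihoods P(X=2 | ·): A: 0.0395398; B: 0.257295; C: 0.136367.
Posterior ∝ prior × likelihood. Numerator for A: 0.333333·0.0395398 = 0.0131799.
Normalizing constant: 0.333333·0.0395398 + 0.333333·0.257295 + 0.333333·0.136367 = 0.144401.
P(A | observation) = 0.0131799 / 0.144401 = 0.0912734.

0.091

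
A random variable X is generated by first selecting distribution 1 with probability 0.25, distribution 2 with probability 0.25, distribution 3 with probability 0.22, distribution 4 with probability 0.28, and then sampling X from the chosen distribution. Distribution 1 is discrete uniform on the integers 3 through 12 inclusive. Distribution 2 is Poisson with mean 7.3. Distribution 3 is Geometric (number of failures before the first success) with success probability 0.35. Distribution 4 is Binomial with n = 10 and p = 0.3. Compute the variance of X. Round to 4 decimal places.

Per component, 1: μ=7.5, E[X²]=64.5; 2: μ=7.3, E[X²]=60.59; 3: μ=1.85714, E[X²]=8.7551; 4: μ=3, E[X²]=11.1.
E[X] = 0.25·7.5 + 0.25·7.3 + 0.22·1.85714 + 0.28·3 = 4.94857.
E[X²] = 0.25·64.5 + 0.25·60.59 + 0.22·8.7551 + 0.28·11.1 = 36.3066.
Var(X) = E[X²] − (E[X])² = 36.3066 − 24.4884 = 11.8183.

11.8183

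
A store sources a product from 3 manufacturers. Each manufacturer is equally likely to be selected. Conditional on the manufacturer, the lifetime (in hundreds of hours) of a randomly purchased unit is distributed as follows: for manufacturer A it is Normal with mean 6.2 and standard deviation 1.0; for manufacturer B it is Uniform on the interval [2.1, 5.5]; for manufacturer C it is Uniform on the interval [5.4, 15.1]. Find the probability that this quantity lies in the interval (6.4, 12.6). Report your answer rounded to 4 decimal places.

Conditional on each manufacturer, P(6.4 < X < 12.6): A: 0.42074; B: 0; C: 0.639175.
By total probability, P(6.4 < X < 12.6) = 0.333333·0.42074 + 0.333333·0 + 0.333333·0.639175 = 0.353305.

0.3533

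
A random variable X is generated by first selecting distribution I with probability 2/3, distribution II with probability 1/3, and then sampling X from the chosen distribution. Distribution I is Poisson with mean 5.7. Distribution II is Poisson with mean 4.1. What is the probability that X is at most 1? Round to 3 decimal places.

Conditional on each component, P(X ≤ 1): I: 0.022418; II: 0.0845206.
By total probability, P(X ≤ 1) = 0.666667·0.022418 + 0.333333·0.0845206 = 0.0431189.

0.043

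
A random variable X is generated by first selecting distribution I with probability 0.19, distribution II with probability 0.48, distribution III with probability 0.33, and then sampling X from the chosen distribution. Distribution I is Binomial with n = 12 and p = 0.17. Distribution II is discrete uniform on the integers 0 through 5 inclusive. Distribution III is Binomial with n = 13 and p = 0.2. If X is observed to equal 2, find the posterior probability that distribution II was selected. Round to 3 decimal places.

Likelihoods P(X=2 | ·): I: 0.295953; II: 0.166667; III: 0.268006.
Posterior ∝ prior × likelihood. Numerator for II: 0.48·0.166667 = 0.08.
Normalizing constant: 0.19·0.295953 + 0.48·0.166667 + 0.33·0.268006 = 0.224673.
P(II | observation) = 0.08 / 0.224673 = 0.356073.

0.356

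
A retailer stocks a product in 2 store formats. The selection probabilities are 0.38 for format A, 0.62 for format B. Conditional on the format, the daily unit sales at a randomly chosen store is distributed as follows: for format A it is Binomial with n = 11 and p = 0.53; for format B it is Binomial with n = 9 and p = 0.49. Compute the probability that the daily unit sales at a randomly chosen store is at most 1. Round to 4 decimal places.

Conditional on each format, P(X ≤ 1): A: 0.00331375; B: 0.0225178.
By total probability, P(X ≤ 1) = 0.38·0.00331375 + 0.62·0.0225178 = 0.0152203.

0.0152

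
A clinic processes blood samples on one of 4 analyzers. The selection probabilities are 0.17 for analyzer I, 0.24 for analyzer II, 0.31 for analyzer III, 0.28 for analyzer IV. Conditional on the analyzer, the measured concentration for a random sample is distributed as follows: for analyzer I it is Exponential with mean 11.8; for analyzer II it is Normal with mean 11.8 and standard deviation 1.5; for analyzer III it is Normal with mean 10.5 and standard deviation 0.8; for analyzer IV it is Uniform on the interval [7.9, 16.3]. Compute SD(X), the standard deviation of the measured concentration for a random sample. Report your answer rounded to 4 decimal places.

5.1481

Per component, I: μ=11.8, E[X²]=278.48; II: μ=11.8, E[X²]=141.49; III: μ=10.5, E[X²]=110.89; IV: μ=12.1, E[X²]=152.29.
E[X] = 0.17·11.8 + 0.24·11.8 + 0.31·10.5 + 0.28·12.1 = 11.481.
E[X²] = 0.17·278.48 + 0.24·141.49 + 0.31·110.89 + 0.28·152.29 = 158.316.
Var(X) = E[X²] − (E[X])² = 158.316 − 131.813 = 26.5029.
SD(X) = √26.5029 = 5.1481.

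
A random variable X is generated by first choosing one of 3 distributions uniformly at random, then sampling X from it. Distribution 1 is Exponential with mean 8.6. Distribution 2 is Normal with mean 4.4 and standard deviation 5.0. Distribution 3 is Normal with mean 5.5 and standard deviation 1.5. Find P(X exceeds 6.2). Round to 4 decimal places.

Conditional on each component, P(X > 6.2): 1: 0.4863; 2: 0.359424; 3: 0.320369.
By total probability, P(X > 6.2) = 0.333333·0.4863 + 0.333333·0.359424 + 0.333333·0.320369 = 0.388697.

0.3887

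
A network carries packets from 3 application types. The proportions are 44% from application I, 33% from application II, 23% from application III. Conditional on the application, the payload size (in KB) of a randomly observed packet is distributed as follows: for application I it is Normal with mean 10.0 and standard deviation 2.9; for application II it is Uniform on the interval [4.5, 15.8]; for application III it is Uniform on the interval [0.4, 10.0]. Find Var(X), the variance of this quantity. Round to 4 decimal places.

13.1729

Per component, I: μ=10, E[X²]=108.41; II: μ=10.15, E[X²]=113.663; III: μ=5.2, E[X²]=34.72.
E[X] = 0.44·10 + 0.33·10.15 + 0.23·5.2 = 8.9455.
E[X²] = 0.44·108.41 + 0.33·113.663 + 0.23·34.72 = 93.1949.
Var(X) = E[X²] − (E[X])² = 93.1949 − 80.022 = 13.1729.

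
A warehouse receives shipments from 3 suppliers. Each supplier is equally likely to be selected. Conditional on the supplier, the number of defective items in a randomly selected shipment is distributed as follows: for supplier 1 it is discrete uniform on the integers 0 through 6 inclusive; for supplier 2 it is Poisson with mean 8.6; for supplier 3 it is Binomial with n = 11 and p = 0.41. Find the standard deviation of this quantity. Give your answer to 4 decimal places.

Per component, 1: μ=3, E[X²]=13; 2: μ=8.6, E[X²]=82.56; 3: μ=4.51, E[X²]=23.001.
E[X] = 0.333333·3 + 0.333333·8.6 + 0.333333·4.51 = 5.37.
E[X²] = 0.333333·13 + 0.333333·82.56 + 0.333333·23.001 = 39.5203.
Var(X) = E[X²] − (E[X])² = 39.5203 − 28.8369 = 10.6834.
SD(X) = √10.6834 = 3.26855.

3.2686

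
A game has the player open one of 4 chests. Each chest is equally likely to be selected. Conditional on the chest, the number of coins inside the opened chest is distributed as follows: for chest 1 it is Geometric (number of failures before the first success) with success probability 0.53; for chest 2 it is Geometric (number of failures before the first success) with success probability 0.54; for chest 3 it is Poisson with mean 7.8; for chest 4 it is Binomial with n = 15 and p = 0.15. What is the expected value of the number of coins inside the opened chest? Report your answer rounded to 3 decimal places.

2.947

Component means — 1: 0.886792; 2: 0.851852; 3: 7.8; 4: 2.25.
E[X] = 0.25·0.886792 + 0.25·0.851852 + 0.25·7.8 + 0.25·2.25 = 2.94716.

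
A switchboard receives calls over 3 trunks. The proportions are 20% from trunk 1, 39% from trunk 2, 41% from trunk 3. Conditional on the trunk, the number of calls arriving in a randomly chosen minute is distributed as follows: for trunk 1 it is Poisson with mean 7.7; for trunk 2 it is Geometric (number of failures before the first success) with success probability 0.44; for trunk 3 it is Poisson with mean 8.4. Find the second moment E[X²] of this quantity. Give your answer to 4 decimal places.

47.5314

For each component E[X²] = Var + (mean)², giving 1: 66.99; 2: 4.5124; 3: 78.96.
Overall E[X²] = 0.2·66.99 + 0.39·4.5124 + 0.41·78.96 = 47.5314.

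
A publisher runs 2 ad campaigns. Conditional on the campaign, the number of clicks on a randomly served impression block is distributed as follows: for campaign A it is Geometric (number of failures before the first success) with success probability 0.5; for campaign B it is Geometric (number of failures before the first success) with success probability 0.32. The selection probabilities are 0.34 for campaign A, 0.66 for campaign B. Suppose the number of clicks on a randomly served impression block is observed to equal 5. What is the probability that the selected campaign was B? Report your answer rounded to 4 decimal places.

0.8525

Likelihoods P(X=5 | ·): A: 0.015625; B: 0.0465259.
Posterior ∝ prior × likelihood. Numerator for B: 0.66·0.0465259 = 0.0307071.
Normalizing constant: 0.34·0.015625 + 0.66·0.0465259 = 0.0360196.
P(B | observation) = 0.0307071 / 0.0360196 = 0.852511.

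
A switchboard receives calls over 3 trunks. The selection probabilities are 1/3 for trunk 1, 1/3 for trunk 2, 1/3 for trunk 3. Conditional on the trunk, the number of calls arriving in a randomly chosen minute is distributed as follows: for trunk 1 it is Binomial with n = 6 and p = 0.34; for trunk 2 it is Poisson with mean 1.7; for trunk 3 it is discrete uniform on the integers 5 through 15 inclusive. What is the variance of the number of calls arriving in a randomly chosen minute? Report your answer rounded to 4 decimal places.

19.0563

Per component, 1: μ=2.04, E[X²]=5.508; 2: μ=1.7, E[X²]=4.59; 3: μ=10, E[X²]=110.
E[X] = 0.333333·2.04 + 0.333333·1.7 + 0.333333·10 = 4.58.
E[X²] = 0.333333·5.508 + 0.333333·4.59 + 0.333333·110 = 40.0327.
Var(X) = E[X²] − (E[X])² = 40.0327 − 20.9764 = 19.0563.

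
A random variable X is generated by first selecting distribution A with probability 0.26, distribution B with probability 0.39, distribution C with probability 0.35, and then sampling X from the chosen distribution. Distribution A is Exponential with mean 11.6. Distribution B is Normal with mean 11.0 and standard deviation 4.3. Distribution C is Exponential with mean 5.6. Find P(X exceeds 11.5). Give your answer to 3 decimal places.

0.318

Conditional on each component, P(X > 11.5): A: 0.371065; B: 0.453716; C: 0.128276.
By total probability, P(X > 11.5) = 0.26·0.371065 + 0.39·0.453716 + 0.35·0.128276 = 0.318322.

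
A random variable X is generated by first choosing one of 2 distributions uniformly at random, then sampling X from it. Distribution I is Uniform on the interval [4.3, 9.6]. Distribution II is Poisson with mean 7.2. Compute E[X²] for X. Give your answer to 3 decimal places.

54.842

For each component E[X²] = Var + (mean)², giving I: 50.6433; II: 59.04.
Overall E[X²] = 0.5·50.6433 + 0.5·59.04 = 54.8417.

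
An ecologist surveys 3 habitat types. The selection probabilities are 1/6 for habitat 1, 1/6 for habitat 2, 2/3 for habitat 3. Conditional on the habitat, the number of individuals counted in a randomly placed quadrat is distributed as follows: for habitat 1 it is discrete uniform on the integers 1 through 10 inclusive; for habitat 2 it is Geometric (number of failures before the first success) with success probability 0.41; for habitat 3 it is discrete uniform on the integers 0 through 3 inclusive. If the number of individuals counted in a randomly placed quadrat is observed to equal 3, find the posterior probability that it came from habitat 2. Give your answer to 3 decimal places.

0.071

Likelihoods P(X=3 | ·): 1: 0.1; 2: 0.0842054; 3: 0.25.
Posterior ∝ prior × likelihood. Numerator for 2: 0.166667·0.0842054 = 0.0140342.
Normalizing constant: 0.166667·0.1 + 0.166667·0.0842054 + 0.666667·0.25 = 0.197368.
P(2 | observation) = 0.0140342 / 0.197368 = 0.0711071.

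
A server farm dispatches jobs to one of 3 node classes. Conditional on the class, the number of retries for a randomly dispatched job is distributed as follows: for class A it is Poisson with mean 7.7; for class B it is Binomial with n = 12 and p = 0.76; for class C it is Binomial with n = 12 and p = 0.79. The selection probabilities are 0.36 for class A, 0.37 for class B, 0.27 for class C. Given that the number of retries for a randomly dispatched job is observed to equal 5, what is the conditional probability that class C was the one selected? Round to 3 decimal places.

0.029

Likelihoods P(X=5 | ·): A: 0.102142; B: 0.00921026; C: 0.0043893.
Posterior ∝ prior × likelihood. Numerator for C: 0.27·0.0043893 = 0.00118511.
Normalizing constant: 0.36·0.102142 + 0.37·0.00921026 + 0.27·0.0043893 = 0.0413641.
P(C | observation) = 0.00118511 / 0.0413641 = 0.0286508.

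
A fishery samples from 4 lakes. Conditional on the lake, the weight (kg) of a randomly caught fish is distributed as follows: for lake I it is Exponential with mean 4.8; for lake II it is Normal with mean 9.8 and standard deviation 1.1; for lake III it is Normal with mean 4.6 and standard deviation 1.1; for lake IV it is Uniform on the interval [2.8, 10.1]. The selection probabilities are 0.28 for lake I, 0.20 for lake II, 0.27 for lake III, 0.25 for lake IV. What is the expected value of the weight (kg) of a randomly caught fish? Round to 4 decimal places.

6.1585

Component means — I: 4.8; II: 9.8; III: 4.6; IV: 6.45.
E[X] = 0.28·4.8 + 0.2·9.8 + 0.27·4.6 + 0.25·6.45 = 6.1585.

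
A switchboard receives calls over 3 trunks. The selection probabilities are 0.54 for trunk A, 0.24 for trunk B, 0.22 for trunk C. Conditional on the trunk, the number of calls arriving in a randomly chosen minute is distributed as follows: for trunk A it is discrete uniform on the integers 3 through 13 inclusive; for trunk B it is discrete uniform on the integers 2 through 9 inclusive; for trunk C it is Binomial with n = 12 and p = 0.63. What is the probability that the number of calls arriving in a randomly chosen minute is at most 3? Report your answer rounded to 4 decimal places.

Conditional on each trunk, P(X ≤ 3): A: 0.0909091; B: 0.25; C: 0.00854996.
By total probability, P(X ≤ 3) = 0.54·0.0909091 + 0.24·0.25 + 0.22·0.00854996 = 0.110972.

0.1110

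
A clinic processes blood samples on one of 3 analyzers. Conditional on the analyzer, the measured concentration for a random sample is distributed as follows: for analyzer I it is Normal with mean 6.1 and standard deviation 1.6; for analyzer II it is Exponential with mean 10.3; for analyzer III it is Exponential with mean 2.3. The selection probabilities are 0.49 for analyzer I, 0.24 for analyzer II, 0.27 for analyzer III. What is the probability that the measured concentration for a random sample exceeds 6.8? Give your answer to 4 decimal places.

Conditional on each analyzer, P(X > 6.8): I: 0.330874; II: 0.516751; III: 0.0519995.
By total probability, P(X > 6.8) = 0.49·0.330874 + 0.24·0.516751 + 0.27·0.0519995 = 0.300189.

0.3002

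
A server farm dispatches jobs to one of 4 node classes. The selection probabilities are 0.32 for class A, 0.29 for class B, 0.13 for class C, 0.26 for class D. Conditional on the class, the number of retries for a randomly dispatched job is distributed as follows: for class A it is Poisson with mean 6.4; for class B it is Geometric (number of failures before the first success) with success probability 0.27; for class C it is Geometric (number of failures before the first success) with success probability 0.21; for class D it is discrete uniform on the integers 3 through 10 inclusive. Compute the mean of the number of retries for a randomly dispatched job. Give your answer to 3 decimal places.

5.011

Component means — A: 6.4; B: 2.7037; C: 3.7619; D: 6.5.
E[X] = 0.32·6.4 + 0.29·2.7037 + 0.13·3.7619 + 0.26·6.5 = 5.01112.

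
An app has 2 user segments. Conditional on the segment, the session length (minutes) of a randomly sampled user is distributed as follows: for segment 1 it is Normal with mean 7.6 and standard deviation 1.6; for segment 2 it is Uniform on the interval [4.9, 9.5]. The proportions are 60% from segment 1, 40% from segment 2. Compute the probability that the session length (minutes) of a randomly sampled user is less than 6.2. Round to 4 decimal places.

Conditional on each segment, P(X < 6.2): 1: 0.190787; 2: 0.282609.
By total probability, P(X < 6.2) = 0.6·0.190787 + 0.4·0.282609 = 0.227516.

0.2275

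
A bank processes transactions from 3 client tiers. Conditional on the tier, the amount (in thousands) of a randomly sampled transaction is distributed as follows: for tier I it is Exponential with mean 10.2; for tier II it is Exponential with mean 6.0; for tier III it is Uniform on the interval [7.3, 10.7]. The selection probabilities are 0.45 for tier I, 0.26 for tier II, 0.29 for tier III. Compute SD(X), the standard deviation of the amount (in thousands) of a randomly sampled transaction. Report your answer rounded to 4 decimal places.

Per component, I: μ=10.2, E[X²]=208.08; II: μ=6, E[X²]=72; III: μ=9, E[X²]=81.9633.
E[X] = 0.45·10.2 + 0.26·6 + 0.29·9 = 8.76.
E[X²] = 0.45·208.08 + 0.26·72 + 0.29·81.9633 = 136.125.
Var(X) = E[X²] − (E[X])² = 136.125 − 76.7376 = 59.3878.
SD(X) = √59.3878 = 7.70635.

7.7063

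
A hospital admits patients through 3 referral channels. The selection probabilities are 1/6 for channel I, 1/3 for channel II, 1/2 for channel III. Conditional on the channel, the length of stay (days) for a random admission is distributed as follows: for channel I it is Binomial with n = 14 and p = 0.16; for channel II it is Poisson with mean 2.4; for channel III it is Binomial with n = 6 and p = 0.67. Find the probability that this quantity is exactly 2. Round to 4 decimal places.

Conditional on each channel, P(X = 2): I: 0.287497; II: 0.261268; III: 0.079854.
By total probability, P(X = 2) = 0.166667·0.287497 + 0.333333·0.261268 + 0.5·0.079854 = 0.174932.

0.1749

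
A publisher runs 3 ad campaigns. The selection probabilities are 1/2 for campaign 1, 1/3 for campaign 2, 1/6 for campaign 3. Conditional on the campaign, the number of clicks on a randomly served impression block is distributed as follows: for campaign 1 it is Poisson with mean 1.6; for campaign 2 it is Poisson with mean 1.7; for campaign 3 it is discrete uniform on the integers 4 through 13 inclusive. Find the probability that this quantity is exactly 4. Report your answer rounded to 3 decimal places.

Conditional on each campaign, P(X = 4): 1: 0.0551312; 2: 0.0635746; 3: 0.1.
By total probability, P(X = 4) = 0.5·0.0551312 + 0.333333·0.0635746 + 0.166667·0.1 = 0.0654238.

0.065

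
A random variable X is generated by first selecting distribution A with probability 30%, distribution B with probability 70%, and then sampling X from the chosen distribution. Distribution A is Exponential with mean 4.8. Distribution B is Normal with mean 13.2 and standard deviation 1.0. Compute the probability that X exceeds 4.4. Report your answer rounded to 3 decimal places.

0.820

Conditional on each component, P(X > 4.4): A: 0.39985; B: 1.
By total probability, P(X > 4.4) = 0.3·0.39985 + 0.7·1 = 0.819955.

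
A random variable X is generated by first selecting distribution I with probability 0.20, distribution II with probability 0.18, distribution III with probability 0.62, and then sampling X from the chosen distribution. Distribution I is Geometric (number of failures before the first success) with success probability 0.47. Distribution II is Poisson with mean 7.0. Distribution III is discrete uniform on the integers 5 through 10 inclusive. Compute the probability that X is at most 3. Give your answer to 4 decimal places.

0.1989

Conditional on each component, P(X ≤ 3): I: 0.921095; II: 0.0817654; III: 0.
By total probability, P(X ≤ 3) = 0.2·0.921095 + 0.18·0.0817654 + 0.62·0 = 0.198937.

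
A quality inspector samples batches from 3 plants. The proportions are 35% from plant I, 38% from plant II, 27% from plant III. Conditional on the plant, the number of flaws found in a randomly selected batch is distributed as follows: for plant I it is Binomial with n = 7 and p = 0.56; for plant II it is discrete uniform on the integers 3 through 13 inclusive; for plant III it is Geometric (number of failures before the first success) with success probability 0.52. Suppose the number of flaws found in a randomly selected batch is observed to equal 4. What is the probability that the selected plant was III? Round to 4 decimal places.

Likelihoods P(X=4 | ·): I: 0.29321; II: 0.0909091; III: 0.0276038.
Posterior ∝ prior × likelihood. Numerator for III: 0.27·0.0276038 = 0.00745302.
Normalizing constant: 0.35·0.29321 + 0.38·0.0909091 + 0.27·0.0276038 = 0.144622.
P(III | observation) = 0.00745302 / 0.144622 = 0.0515345.

0.0515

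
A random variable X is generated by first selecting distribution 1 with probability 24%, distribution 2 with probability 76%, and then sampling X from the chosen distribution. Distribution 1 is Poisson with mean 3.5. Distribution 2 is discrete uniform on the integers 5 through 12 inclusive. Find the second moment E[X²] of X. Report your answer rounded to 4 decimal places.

For each component E[X²] = Var + (mean)², giving 1: 15.75; 2: 77.5.
Overall E[X²] = 0.24·15.75 + 0.76·77.5 = 62.68.

62.6800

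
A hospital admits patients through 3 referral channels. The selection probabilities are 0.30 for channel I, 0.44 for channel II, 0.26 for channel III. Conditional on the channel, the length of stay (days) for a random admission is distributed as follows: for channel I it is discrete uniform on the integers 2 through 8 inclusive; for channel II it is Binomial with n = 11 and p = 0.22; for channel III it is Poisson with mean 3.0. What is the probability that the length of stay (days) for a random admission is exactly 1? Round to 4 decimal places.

Conditional on each channel, P(X = 1): I: 0; II: 0.201726; III: 0.149361.
By total probability, P(X = 1) = 0.3·0 + 0.44·0.201726 + 0.26·0.149361 = 0.127593.

0.1276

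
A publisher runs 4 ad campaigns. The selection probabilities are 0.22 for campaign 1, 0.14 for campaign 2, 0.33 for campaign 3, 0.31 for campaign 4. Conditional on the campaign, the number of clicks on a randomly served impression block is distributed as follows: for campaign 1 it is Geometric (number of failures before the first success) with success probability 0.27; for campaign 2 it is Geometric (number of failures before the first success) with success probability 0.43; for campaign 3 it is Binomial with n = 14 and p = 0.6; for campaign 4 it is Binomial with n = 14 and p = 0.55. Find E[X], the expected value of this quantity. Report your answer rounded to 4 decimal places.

5.9394

Component means — 1: 2.7037; 2: 1.32558; 3: 8.4; 4: 7.7.
E[X] = 0.22·2.7037 + 0.14·1.32558 + 0.33·8.4 + 0.31·7.7 = 5.9394.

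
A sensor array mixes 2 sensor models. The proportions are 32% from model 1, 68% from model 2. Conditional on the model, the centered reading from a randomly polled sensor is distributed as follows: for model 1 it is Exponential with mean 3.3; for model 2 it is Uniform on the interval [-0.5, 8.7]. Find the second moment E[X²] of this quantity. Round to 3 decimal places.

For each component E[X²] = Var + (mean)², giving 1: 21.78; 2: 23.8633.
Overall E[X²] = 0.32·21.78 + 0.68·23.8633 = 23.1967.

23.197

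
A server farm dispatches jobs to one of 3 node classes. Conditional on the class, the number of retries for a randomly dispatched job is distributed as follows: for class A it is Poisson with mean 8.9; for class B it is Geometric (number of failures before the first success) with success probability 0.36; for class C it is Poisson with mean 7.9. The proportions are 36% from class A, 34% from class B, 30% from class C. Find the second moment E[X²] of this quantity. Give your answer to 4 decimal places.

For each component E[X²] = Var + (mean)², giving A: 88.11; B: 8.09877; C: 70.31.
Overall E[X²] = 0.36·88.11 + 0.34·8.09877 + 0.3·70.31 = 55.5662.

55.5662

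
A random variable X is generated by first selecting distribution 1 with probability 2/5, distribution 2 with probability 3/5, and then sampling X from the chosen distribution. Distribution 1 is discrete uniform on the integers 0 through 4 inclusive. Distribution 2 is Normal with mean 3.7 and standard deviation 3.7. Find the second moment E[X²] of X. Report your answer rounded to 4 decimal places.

For each component E[X²] = Var + (mean)², giving 1: 6; 2: 27.38.
Overall E[X²] = 0.4·6 + 0.6·27.38 = 18.828.

18.8280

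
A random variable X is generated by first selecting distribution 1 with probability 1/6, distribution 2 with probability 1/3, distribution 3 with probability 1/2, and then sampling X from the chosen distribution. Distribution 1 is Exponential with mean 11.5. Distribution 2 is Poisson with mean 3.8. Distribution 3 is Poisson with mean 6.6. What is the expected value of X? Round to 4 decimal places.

Component means — 1: 11.5; 2: 3.8; 3: 6.6.
E[X] = 0.166667·11.5 + 0.333333·3.8 + 0.5·6.6 = 6.48333.

6.4833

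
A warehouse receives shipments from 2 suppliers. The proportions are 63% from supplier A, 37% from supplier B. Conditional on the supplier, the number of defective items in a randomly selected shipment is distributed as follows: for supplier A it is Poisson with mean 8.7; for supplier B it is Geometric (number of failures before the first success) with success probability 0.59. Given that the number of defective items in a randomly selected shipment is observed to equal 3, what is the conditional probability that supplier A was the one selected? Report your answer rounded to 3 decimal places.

0.434

Likelihoods P(X=3 | ·): A: 0.0182829; B: 0.0406634.
Posterior ∝ prior × likelihood. Numerator for A: 0.63·0.0182829 = 0.0115182.
Normalizing constant: 0.63·0.0182829 + 0.37·0.0406634 = 0.0265637.
P(A | observation) = 0.0115182 / 0.0265637 = 0.433608.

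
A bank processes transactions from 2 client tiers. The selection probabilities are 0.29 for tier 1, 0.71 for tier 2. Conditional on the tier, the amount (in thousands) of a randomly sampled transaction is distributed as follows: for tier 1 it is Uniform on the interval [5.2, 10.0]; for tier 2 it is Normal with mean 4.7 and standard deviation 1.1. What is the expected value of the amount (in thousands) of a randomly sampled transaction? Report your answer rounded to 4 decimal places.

Component means — 1: 7.6; 2: 4.7.
E[X] = 0.29·7.6 + 0.71·4.7 = 5.541.

5.5410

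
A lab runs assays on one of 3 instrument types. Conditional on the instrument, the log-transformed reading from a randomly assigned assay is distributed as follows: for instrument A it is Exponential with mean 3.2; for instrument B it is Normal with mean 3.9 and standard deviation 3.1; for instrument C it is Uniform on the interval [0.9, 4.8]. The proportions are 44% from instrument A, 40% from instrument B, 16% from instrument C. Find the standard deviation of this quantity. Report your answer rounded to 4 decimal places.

2.9526

Per component, A: μ=3.2, E[X²]=20.48; B: μ=3.9, E[X²]=24.82; C: μ=2.85, E[X²]=9.39.
E[X] = 0.44·3.2 + 0.4·3.9 + 0.16·2.85 = 3.424.
E[X²] = 0.44·20.48 + 0.4·24.82 + 0.16·9.39 = 20.4416.
Var(X) = E[X²] − (E[X])² = 20.4416 − 11.7238 = 8.71782.
SD(X) = √8.71782 = 2.9526.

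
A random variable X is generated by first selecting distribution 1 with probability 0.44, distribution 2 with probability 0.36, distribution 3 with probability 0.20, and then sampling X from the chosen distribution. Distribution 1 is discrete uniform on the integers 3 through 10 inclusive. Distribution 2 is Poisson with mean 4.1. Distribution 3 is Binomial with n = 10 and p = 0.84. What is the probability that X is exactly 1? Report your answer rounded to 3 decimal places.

Conditional on each component, P(X = 1): 1: 0; 2: 0.067948; 3: 5.77244e-07.
By total probability, P(X = 1) = 0.44·0 + 0.36·0.067948 + 0.2·5.77244e-07 = 0.0244614.

0.024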